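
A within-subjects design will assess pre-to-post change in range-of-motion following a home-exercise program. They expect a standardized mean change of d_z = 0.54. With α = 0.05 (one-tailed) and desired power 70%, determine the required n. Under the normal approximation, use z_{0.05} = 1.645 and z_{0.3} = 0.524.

n = 17 pairs

For a paired (one-sample on differences) test: n = ((z_{α} + z_β) / d)².
z_{α} + z_β = 1.645 + 0.524 = 2.169.
n = (2.169 / 0.54)² = 4.017² = 16.13.
Round up.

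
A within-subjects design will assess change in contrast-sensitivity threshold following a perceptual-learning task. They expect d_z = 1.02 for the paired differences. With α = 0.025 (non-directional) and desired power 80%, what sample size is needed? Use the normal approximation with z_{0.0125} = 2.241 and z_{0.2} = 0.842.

n = 10 pairs

For a paired (one-sample on differences) test: n = ((z_{α/2} + z_β) / d)².
z_{α/2} + z_β = 2.241 + 0.842 = 3.083.
n = (3.083 / 1.02)² = 3.023² = 9.14.
Round up.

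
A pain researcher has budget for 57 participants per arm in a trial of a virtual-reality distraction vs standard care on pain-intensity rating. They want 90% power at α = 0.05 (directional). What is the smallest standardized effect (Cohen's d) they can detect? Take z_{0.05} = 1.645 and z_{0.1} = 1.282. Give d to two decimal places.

d_min ≈ 0.55

For two independent groups of n = 57 each: d_min = (z_{α} + z_β)·√(2/n).
z-sum = 1.645 + 1.282 = 2.927.
d_min = 2.927 × √(2/57) = 2.927 × 0.1873 = 0.548.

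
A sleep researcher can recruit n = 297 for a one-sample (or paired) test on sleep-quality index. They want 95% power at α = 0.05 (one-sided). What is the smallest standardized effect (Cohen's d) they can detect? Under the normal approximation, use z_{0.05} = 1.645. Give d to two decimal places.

d_min ≈ 0.19

For a single sample (or paired design) of n = 297: d_min = (z_{α} + z_β)/√n.
z-sum = 1.645 + 1.645 = 3.290.
d_min = 3.290 / √297 = 3.290 / 17.234 = 0.191.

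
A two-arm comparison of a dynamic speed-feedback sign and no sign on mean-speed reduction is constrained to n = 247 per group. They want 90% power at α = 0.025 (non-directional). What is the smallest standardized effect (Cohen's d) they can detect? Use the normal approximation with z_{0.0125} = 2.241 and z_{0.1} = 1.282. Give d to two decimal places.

d_min ≈ 0.32

For two independent groups of n = 247 each: d_min = (z_{α/2} + z_β)·√(2/n).
z-sum = 2.241 + 1.282 = 3.523.
d_min = 3.523 × √(2/247) = 3.523 × 0.0900 = 0.317.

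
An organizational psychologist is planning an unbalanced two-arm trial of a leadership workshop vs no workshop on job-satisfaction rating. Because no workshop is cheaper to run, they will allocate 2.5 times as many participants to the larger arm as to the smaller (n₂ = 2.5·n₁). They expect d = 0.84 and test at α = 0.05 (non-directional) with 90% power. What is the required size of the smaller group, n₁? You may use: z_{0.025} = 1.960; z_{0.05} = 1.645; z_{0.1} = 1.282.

n₁ = 21

With allocation ratio k = n₂/n₁ = 2.5, Var(x̄₁−x̄₂) = σ²(1/n₁ + 1/(k·n₁)) = σ²·(k+1)/(k·n₁).
So n₁ = (1 + 1/k)·((z_{α/2} + z_β)/d)² = 1.400 × (3.242/0.84)².
n₁ = 1.400 × 14.90 = 20.9.
Round up: n₁ = 21, giving n₂ = ⌈2.5 × 21⌉ = ⌈52.5⌉ = 53.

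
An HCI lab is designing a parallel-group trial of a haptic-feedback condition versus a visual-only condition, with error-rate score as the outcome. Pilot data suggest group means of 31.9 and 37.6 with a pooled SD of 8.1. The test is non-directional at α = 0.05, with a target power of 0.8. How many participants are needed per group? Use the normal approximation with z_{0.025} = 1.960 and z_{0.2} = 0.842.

n = 32 per group

Cohen's d = |M₁ − M₂| / SD_pooled = |31.9 − 37.6| / 8.1 = 5.7 / 8.1 = 0.704.
For two independent groups with equal n: n = 2·((z_{α/2} + z_β) / d)².
z_{α/2} + z_β = 1.960 + 0.842 = 2.802.
n = 2 × (2.802 / 0.704)² = 2 × 3.980² = 2 × 15.84 = 31.7.
Round up to the next whole participant.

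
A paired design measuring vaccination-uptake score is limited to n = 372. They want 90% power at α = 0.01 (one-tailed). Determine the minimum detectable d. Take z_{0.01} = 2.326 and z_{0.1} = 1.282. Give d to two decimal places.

For a single sample (or paired design) of n = 372: d_min = (z_{α} + z_β)/√n.
z-sum = 2.326 + 1.282 = 3.608.
d_min = 3.608 / √372 = 3.608 / 19.287 = 0.187.

d_min ≈ 0.19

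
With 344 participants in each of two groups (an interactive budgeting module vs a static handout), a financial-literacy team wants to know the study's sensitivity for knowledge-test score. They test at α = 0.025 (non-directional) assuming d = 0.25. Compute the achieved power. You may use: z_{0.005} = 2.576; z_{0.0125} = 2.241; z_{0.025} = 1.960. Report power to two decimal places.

power ≈ 0.85

For two equal groups, power = Φ(d·√(n/2) − z_{α/2}).
d·√(n/2) = 0.25 × √(344/2) = 0.25 × 13.115 = 3.279.
z_β = 3.279 − 2.241 = 1.038.
Power = Φ(1.038) = 0.850.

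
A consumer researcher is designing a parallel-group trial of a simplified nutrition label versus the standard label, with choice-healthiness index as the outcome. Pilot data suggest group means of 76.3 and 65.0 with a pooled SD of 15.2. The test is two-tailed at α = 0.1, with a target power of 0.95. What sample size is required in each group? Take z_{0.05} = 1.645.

Cohen's d = |M₁ − M₂| / SD_pooled = |76.3 − 65.0| / 15.2 = 11.3 / 15.2 = 0.743.
For two independent groups with equal n: n = 2·((z_{α/2} + z_β) / d)².
z_{α/2} + z_β = 1.645 + 1.645 = 3.290.
n = 2 × (3.290 / 0.743)² = 2 × 4.428² = 2 × 19.61 = 39.2.
Round up to the next whole participant.

n = 40 per group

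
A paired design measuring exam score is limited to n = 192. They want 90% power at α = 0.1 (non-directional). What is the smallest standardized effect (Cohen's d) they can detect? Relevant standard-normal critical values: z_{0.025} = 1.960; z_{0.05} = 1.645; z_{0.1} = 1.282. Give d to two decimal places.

For a single sample (or paired design) of n = 192: d_min = (z_{α/2} + z_β)/√n.
z-sum = 1.645 + 1.282 = 2.927.
d_min = 2.927 / √192 = 2.927 / 13.856 = 0.211.

d_min ≈ 0.21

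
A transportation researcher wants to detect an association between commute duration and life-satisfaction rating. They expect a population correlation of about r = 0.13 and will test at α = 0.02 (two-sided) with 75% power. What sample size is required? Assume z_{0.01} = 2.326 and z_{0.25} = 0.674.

n = 530

Fisher's z: C = ½·ln((1+r)/(1−r)) = ½·ln(1.2989) = 0.1307.
n = ((z_{α/2} + z_β)/C)² + 3.
(2.326 + 0.674) / 0.1307 = 3.000 / 0.1307 = 22.953.
n = 22.953² + 3 = 526.86 + 3 = 529.9.
Round up.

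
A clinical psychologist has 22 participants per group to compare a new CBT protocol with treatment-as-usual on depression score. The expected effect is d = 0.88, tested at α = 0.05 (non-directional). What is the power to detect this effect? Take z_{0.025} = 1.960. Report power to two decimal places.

power ≈ 0.83

For two equal groups, power = Φ(d·√(n/2) − z_{α/2}).
d·√(n/2) = 0.88 × √(22/2) = 0.88 × 3.317 = 2.919.
z_β = 2.919 − 1.960 = 0.959.
Power = Φ(0.959) = 0.831.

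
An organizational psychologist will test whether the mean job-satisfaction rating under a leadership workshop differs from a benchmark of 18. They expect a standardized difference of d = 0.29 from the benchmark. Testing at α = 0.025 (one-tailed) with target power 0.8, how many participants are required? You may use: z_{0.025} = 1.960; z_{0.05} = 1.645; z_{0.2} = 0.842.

n = 94

For a one-sample test: n = ((z_{α} + z_β) / d)².
z_{α} + z_β = 1.960 + 0.842 = 2.802.
n = (2.802 / 0.29)² = 9.662² = 93.36.
Round up.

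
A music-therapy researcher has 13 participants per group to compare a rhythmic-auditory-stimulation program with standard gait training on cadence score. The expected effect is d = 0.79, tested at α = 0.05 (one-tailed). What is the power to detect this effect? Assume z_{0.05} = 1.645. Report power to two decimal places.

power ≈ 0.64

For two equal groups, power = Φ(d·√(n/2) − z_{α}).
d·√(n/2) = 0.79 × √(13/2) = 0.79 × 2.550 = 2.014.
z_β = 2.014 − 1.645 = 0.369.
Power = Φ(0.369) = 0.644.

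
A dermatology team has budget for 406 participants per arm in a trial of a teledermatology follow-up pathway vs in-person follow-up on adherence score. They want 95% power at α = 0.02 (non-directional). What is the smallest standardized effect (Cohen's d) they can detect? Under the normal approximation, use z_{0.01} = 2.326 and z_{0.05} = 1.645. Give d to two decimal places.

For two independent groups of n = 406 each: d_min = (z_{α/2} + z_β)·√(2/n).
z-sum = 2.326 + 1.645 = 3.971.
d_min = 3.971 × √(2/406) = 3.971 × 0.0702 = 0.279.

d_min ≈ 0.28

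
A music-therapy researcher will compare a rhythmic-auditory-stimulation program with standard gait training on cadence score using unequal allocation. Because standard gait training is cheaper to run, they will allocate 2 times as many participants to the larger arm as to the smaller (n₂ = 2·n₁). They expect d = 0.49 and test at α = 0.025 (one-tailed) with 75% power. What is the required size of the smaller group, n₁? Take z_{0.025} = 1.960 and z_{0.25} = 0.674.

With allocation ratio k = n₂/n₁ = 2, Var(x̄₁−x̄₂) = σ²(1/n₁ + 1/(k·n₁)) = σ²·(k+1)/(k·n₁).
So n₁ = (1 + 1/k)·((z_{α} + z_β)/d)² = 1.500 × (2.634/0.49)².
n₁ = 1.500 × 28.90 = 43.3.
Round up: n₁ = 44, giving n₂ = 2 × 44 = 88.

n₁ = 44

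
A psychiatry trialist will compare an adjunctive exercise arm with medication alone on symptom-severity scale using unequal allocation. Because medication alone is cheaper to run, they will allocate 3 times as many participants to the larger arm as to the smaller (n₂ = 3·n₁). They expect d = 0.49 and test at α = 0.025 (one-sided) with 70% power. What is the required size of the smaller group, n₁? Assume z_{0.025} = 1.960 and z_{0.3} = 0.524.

With allocation ratio k = n₂/n₁ = 3, Var(x̄₁−x̄₂) = σ²(1/n₁ + 1/(k·n₁)) = σ²·(k+1)/(k·n₁).
So n₁ = (1 + 1/k)·((z_{α} + z_β)/d)² = 1.333 × (2.484/0.49)².
n₁ = 1.333 × 25.70 = 34.3.
Round up: n₁ = 35, giving n₂ = 3 × 35 = 105.

n₁ = 35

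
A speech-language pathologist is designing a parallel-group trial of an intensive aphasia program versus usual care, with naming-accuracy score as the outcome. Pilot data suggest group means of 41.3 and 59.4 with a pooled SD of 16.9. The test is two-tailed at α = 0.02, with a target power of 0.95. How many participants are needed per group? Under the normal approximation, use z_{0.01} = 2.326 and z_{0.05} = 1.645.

Cohen's d = |M₁ − M₂| / SD_pooled = |41.3 − 59.4| / 16.9 = 18.1 / 16.9 = 1.071.
For two independent groups with equal n: n = 2·((z_{α/2} + z_β) / d)².
z_{α/2} + z_β = 2.326 + 1.645 = 3.971.
n = 2 × (3.971 / 1.071)² = 2 × 3.708² = 2 × 13.75 = 27.5.
Round up to the next whole participant.

n = 28 per group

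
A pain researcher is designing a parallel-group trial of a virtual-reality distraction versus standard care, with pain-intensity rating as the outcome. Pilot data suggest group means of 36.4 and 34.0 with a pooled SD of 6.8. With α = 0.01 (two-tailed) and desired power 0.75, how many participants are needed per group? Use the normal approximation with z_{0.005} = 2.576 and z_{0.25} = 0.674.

Cohen's d = |M₁ − M₂| / SD_pooled = |36.4 − 34.0| / 6.8 = 2.4 / 6.8 = 0.353.
For two independent groups with equal n: n = 2·((z_{α/2} + z_β) / d)².
z_{α/2} + z_β = 2.576 + 0.674 = 3.250.
n = 2 × (3.250 / 0.353)² = 2 × 9.207² = 2 × 84.77 = 169.5.
Round up to the next whole participant.

n = 170 per group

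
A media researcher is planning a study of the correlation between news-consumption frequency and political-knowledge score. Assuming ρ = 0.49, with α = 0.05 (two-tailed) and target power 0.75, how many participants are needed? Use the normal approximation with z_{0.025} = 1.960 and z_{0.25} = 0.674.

n = 28

Fisher's z: C = ½·ln((1+r)/(1−r)) = ½·ln(2.9216) = 0.5361.
n = ((z_{α/2} + z_β)/C)² + 3.
(1.960 + 0.674) / 0.5361 = 2.634 / 0.5361 = 4.913.
n = 4.913² + 3 = 24.14 + 3 = 27.1.
Round up.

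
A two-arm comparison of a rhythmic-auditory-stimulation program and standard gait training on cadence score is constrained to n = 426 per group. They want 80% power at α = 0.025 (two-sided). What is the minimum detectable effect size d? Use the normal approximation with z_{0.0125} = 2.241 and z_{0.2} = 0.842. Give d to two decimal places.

d_min ≈ 0.21

For two independent groups of n = 426 each: d_min = (z_{α/2} + z_β)·√(2/n).
z-sum = 2.241 + 0.842 = 3.083.
d_min = 3.083 × √(2/426) = 3.083 × 0.0685 = 0.211.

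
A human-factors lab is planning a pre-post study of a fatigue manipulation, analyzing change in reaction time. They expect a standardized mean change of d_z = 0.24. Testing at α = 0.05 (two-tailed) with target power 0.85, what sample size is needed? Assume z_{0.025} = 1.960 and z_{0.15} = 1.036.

For a paired (one-sample on differences) test: n = ((z_{α/2} + z_β) / d)².
z_{α/2} + z_β = 1.960 + 1.036 = 2.996.
n = (2.996 / 0.24)² = 12.483² = 155.83.
Round up.

n = 156 pairs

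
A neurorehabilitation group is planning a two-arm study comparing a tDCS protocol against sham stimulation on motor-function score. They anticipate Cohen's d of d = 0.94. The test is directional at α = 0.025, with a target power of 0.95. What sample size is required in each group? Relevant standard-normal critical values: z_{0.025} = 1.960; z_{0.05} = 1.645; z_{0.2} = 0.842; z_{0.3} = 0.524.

n = 30 per group

For two independent groups with equal n: n = 2·((z_{α} + z_β) / d)².
z_{α} + z_β = 1.960 + 1.645 = 3.605.
n = 2 × (3.605 / 0.94)² = 2 × 3.835² = 2 × 14.71 = 29.4.
Round up to the next whole participant.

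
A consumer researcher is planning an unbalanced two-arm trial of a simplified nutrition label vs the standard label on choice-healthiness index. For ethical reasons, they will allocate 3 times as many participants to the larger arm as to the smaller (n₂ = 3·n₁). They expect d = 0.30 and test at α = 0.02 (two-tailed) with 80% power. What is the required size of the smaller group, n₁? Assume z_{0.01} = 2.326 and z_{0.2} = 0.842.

n₁ = 149

With allocation ratio k = n₂/n₁ = 3, Var(x̄₁−x̄₂) = σ²(1/n₁ + 1/(k·n₁)) = σ²·(k+1)/(k·n₁).
So n₁ = (1 + 1/k)·((z_{α/2} + z_β)/d)² = 1.333 × (3.168/0.30)².
n₁ = 1.333 × 111.51 = 148.7.
Round up: n₁ = 149, giving n₂ = 3 × 149 = 447.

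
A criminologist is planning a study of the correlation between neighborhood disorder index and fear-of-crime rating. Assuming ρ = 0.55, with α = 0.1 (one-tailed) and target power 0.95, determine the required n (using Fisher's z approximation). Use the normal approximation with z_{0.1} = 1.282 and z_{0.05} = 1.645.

n = 26

Fisher's z: C = ½·ln((1+r)/(1−r)) = ½·ln(3.4444) = 0.6184.
n = ((z_{α} + z_β)/C)² + 3.
(1.282 + 1.645) / 0.6184 = 2.927 / 0.6184 = 4.733.
n = 4.733² + 3 = 22.40 + 3 = 25.4.
Round up.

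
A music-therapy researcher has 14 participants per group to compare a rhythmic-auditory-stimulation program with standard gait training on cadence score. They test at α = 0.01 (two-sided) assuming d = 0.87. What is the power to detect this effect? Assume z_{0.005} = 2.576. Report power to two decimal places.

For two equal groups, power = Φ(d·√(n/2) − z_{α/2}).
d·√(n/2) = 0.87 × √(14/2) = 0.87 × 2.646 = 2.302.
z_β = 2.302 − 2.576 = -0.274.
Power = Φ(-0.274) = 0.392.

power ≈ 0.39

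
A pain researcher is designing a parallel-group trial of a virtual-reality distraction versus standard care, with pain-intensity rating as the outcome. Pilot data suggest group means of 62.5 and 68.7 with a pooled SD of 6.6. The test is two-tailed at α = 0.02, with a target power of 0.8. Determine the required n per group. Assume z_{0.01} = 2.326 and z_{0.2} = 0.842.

n = 23 per group

Cohen's d = |M₁ − M₂| / SD_pooled = |62.5 − 68.7| / 6.6 = 6.2 / 6.6 = 0.939.
For two independent groups with equal n: n = 2·((z_{α/2} + z_β) / d)².
z_{α/2} + z_β = 2.326 + 0.842 = 3.168.
n = 2 × (3.168 / 0.939)² = 2 × 3.374² = 2 × 11.38 = 22.8.
Round up to the next whole participant.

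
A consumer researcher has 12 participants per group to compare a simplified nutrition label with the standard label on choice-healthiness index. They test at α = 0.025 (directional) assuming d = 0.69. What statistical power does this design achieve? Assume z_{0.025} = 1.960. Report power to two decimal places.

power ≈ 0.39

For two equal groups, power = Φ(d·√(n/2) − z_{α}).
d·√(n/2) = 0.69 × √(12/2) = 0.69 × 2.449 = 1.690.
z_β = 1.690 − 1.960 = -0.270.
Power = Φ(-0.270) = 0.394.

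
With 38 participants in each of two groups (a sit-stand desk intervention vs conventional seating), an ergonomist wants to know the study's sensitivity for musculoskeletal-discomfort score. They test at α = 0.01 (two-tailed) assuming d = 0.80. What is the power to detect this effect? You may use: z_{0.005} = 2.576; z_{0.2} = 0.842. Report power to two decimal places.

power ≈ 0.82

For two equal groups, power = Φ(d·√(n/2) − z_{α/2}).
d·√(n/2) = 0.80 × √(38/2) = 0.80 × 4.359 = 3.487.
z_β = 3.487 − 2.576 = 0.911.
Power = Φ(0.911) = 0.819.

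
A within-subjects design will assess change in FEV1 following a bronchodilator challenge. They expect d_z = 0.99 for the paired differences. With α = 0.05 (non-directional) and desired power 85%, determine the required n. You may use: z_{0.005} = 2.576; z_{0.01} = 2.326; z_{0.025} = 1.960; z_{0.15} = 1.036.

For a paired (one-sample on differences) test: n = ((z_{α/2} + z_β) / d)².
z_{α/2} + z_β = 1.960 + 1.036 = 2.996.
n = (2.996 / 0.99)² = 3.026² = 9.16.
Round up.

n = 10 pairs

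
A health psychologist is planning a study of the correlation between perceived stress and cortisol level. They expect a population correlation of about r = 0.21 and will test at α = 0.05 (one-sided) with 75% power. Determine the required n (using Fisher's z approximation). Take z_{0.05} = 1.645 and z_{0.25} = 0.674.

Fisher's z: C = ½·ln((1+r)/(1−r)) = ½·ln(1.5316) = 0.2132.
n = ((z_{α} + z_β)/C)² + 3.
(1.645 + 0.674) / 0.2132 = 2.319 / 0.2132 = 10.877.
n = 10.877² + 3 = 118.31 + 3 = 121.3.
Round up.

n = 122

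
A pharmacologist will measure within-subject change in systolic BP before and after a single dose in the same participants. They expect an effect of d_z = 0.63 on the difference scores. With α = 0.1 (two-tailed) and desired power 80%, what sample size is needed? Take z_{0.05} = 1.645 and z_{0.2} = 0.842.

n = 16 pairs

For a paired (one-sample on differences) test: n = ((z_{α/2} + z_β) / d)².
z_{α/2} + z_β = 1.645 + 0.842 = 2.487.
n = (2.487 / 0.63)² = 3.948² = 15.58.
Round up.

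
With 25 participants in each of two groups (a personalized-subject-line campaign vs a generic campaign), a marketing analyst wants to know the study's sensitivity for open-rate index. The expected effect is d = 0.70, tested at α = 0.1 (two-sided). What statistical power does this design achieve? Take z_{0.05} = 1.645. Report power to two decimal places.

power ≈ 0.80

For two equal groups, power = Φ(d·√(n/2) − z_{α/2}).
d·√(n/2) = 0.70 × √(25/2) = 0.70 × 3.536 = 2.475.
z_β = 2.475 − 1.645 = 0.830.
Power = Φ(0.830) = 0.797.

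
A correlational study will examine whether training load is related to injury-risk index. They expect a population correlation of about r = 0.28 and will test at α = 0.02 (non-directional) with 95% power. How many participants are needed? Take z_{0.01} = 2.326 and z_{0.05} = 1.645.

Fisher's z: C = ½·ln((1+r)/(1−r)) = ½·ln(1.7778) = 0.2877.
n = ((z_{α/2} + z_β)/C)² + 3.
(2.326 + 1.645) / 0.2877 = 3.971 / 0.2877 = 13.803.
n = 13.803² + 3 = 190.51 + 3 = 193.5.
Round up.

n = 194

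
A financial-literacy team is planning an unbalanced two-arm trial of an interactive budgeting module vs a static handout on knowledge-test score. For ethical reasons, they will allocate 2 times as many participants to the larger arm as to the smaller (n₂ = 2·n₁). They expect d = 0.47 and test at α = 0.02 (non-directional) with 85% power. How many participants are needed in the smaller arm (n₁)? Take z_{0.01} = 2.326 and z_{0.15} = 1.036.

n₁ = 77

With allocation ratio k = n₂/n₁ = 2, Var(x̄₁−x̄₂) = σ²(1/n₁ + 1/(k·n₁)) = σ²·(k+1)/(k·n₁).
So n₁ = (1 + 1/k)·((z_{α/2} + z_β)/d)² = 1.500 × (3.362/0.47)².
n₁ = 1.500 × 51.17 = 76.8.
Round up: n₁ = 77, giving n₂ = 2 × 77 = 154.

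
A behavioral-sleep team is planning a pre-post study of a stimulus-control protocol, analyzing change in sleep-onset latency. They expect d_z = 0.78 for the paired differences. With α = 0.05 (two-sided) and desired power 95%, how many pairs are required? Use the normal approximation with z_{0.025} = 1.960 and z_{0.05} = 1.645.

n = 22 pairs

For a paired (one-sample on differences) test: n = ((z_{α/2} + z_β) / d)².
z_{α/2} + z_β = 1.960 + 1.645 = 3.605.
n = (3.605 / 0.78)² = 4.622² = 21.36.
Round up.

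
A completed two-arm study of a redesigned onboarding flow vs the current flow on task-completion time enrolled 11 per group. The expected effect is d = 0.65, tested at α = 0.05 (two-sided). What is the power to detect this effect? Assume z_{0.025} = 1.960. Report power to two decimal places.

For two equal groups, power = Φ(d·√(n/2) − z_{α/2}).
d·√(n/2) = 0.65 × √(11/2) = 0.65 × 2.345 = 1.524.
z_β = 1.524 − 1.960 = -0.436.
Power = Φ(-0.436) = 0.332.

power ≈ 0.33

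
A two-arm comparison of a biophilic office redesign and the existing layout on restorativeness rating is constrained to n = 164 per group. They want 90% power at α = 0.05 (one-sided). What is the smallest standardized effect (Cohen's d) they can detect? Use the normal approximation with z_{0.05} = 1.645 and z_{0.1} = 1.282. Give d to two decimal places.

d_min ≈ 0.32

For two independent groups of n = 164 each: d_min = (z_{α} + z_β)·√(2/n).
z-sum = 1.645 + 1.282 = 2.927.
d_min = 2.927 × √(2/164) = 2.927 × 0.1104 = 0.323.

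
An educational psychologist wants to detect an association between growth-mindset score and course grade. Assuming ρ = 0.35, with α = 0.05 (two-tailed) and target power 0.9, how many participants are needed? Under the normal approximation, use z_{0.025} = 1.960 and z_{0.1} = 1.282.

Fisher's z: C = ½·ln((1+r)/(1−r)) = ½·ln(2.0769) = 0.3654.
n = ((z_{α/2} + z_β)/C)² + 3.
(1.960 + 1.282) / 0.3654 = 3.242 / 0.3654 = 8.872.
n = 8.872² + 3 = 78.72 + 3 = 81.7.
Round up.

n = 82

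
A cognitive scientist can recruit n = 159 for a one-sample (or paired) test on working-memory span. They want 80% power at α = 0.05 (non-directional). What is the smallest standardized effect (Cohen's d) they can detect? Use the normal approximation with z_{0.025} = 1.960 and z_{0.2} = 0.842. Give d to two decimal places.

For a single sample (or paired design) of n = 159: d_min = (z_{α/2} + z_β)/√n.
z-sum = 1.960 + 0.842 = 2.802.
d_min = 2.802 / √159 = 2.802 / 12.610 = 0.222.

d_min ≈ 0.22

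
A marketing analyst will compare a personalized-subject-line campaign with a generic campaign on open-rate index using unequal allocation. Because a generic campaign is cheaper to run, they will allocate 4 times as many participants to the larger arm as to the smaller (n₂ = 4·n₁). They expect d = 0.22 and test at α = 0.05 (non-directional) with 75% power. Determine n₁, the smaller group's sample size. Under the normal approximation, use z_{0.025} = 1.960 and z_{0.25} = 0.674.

With allocation ratio k = n₂/n₁ = 4, Var(x̄₁−x̄₂) = σ²(1/n₁ + 1/(k·n₁)) = σ²·(k+1)/(k·n₁).
So n₁ = (1 + 1/k)·((z_{α/2} + z_β)/d)² = 1.250 × (2.634/0.22)².
n₁ = 1.250 × 143.35 = 179.2.
Round up: n₁ = 180, giving n₂ = 4 × 180 = 720.

n₁ = 180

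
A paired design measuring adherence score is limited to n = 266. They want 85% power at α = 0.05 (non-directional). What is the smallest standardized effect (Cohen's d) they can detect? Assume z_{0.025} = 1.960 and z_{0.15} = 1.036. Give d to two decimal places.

For a single sample (or paired design) of n = 266: d_min = (z_{α/2} + z_β)/√n.
z-sum = 1.960 + 1.036 = 2.996.
d_min = 2.996 / √266 = 2.996 / 16.310 = 0.184.

d_min ≈ 0.18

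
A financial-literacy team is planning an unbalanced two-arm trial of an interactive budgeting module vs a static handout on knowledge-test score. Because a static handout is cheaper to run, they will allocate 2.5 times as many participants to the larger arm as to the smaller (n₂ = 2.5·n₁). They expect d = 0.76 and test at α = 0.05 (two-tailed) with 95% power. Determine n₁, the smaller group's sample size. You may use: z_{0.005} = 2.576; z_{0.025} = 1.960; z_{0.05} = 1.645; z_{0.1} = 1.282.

With allocation ratio k = n₂/n₁ = 2.5, Var(x̄₁−x̄₂) = σ²(1/n₁ + 1/(k·n₁)) = σ²·(k+1)/(k·n₁).
So n₁ = (1 + 1/k)·((z_{α/2} + z_β)/d)² = 1.400 × (3.605/0.76)².
n₁ = 1.400 × 22.50 = 31.5.
Round up: n₁ = 32, giving n₂ = 2.5 × 32 = 80.

n₁ = 32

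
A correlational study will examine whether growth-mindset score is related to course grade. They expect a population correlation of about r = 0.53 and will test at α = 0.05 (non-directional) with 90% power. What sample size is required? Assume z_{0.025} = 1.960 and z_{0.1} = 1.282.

Fisher's z: C = ½·ln((1+r)/(1−r)) = ½·ln(3.2553) = 0.5901.
n = ((z_{α/2} + z_β)/C)² + 3.
(1.960 + 1.282) / 0.5901 = 3.242 / 0.5901 = 5.494.
n = 5.494² + 3 = 30.18 + 3 = 33.2.
Round up.

n = 34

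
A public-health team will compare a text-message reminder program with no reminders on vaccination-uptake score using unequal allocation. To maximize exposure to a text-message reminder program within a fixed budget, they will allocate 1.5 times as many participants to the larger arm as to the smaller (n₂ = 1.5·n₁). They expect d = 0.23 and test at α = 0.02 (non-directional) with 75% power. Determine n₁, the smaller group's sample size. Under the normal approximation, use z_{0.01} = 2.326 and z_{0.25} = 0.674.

n₁ = 284

With allocation ratio k = n₂/n₁ = 1.5, Var(x̄₁−x̄₂) = σ²(1/n₁ + 1/(k·n₁)) = σ²·(k+1)/(k·n₁).
So n₁ = (1 + 1/k)·((z_{α/2} + z_β)/d)² = 1.667 × (3.000/0.23)².
n₁ = 1.667 × 170.13 = 283.6.
Round up: n₁ = 284, giving n₂ = 1.5 × 284 = 426.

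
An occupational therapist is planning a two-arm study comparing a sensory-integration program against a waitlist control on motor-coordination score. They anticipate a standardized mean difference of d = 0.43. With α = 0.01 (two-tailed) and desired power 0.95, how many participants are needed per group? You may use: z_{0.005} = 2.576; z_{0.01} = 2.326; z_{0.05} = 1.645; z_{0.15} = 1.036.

n = 193 per group

For two independent groups with equal n: n = 2·((z_{α/2} + z_β) / d)².
z_{α/2} + z_β = 2.576 + 1.645 = 4.221.
n = 2 × (4.221 / 0.43)² = 2 × 9.816² = 2 × 96.36 = 192.7.
Round up to the next whole participant.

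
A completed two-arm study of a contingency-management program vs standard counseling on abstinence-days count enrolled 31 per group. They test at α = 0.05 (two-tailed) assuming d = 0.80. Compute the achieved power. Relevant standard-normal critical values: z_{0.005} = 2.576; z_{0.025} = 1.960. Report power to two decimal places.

power ≈ 0.88

For two equal groups, power = Φ(d·√(n/2) − z_{α/2}).
d·√(n/2) = 0.80 × √(31/2) = 0.80 × 3.937 = 3.150.
z_β = 3.150 − 1.960 = 1.190.
Power = Φ(1.190) = 0.883.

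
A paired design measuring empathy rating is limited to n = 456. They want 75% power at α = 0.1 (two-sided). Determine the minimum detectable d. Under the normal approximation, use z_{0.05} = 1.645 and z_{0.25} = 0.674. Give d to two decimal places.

d_min ≈ 0.11

For a single sample (or paired design) of n = 456: d_min = (z_{α/2} + z_β)/√n.
z-sum = 1.645 + 0.674 = 2.319.
d_min = 2.319 / √456 = 2.319 / 21.354 = 0.109.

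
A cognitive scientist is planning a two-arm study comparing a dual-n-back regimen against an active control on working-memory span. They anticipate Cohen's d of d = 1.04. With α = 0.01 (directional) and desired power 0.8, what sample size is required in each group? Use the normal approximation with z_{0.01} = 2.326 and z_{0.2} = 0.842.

n = 19 per group

For two independent groups with equal n: n = 2·((z_{α} + z_β) / d)².
z_{α} + z_β = 2.326 + 0.842 = 3.168.
n = 2 × (3.168 / 1.04)² = 2 × 3.046² = 2 × 9.28 = 18.6.
Round up to the next whole participant.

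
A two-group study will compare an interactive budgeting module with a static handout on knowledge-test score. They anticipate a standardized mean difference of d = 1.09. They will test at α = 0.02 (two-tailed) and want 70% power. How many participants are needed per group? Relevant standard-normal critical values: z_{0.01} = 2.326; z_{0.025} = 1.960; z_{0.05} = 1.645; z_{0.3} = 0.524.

For two independent groups with equal n: n = 2·((z_{α/2} + z_β) / d)².
z_{α/2} + z_β = 2.326 + 0.524 = 2.850.
n = 2 × (2.850 / 1.09)² = 2 × 2.615² = 2 × 6.84 = 13.7.
Round up to the next whole participant.

n = 14 per group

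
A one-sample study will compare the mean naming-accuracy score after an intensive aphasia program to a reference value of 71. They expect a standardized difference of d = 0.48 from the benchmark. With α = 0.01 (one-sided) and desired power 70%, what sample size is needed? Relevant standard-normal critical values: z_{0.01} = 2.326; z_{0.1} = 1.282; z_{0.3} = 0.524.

For a one-sample test: n = ((z_{α} + z_β) / d)².
z_{α} + z_β = 2.326 + 0.524 = 2.850.
n = (2.850 / 0.48)² = 5.938² = 35.25.
Round up.

n = 36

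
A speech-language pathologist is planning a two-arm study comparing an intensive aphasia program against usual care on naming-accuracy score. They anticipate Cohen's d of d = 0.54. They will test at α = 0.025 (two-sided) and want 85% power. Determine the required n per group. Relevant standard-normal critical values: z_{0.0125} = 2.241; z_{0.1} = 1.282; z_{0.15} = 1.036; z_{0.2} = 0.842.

For two independent groups with equal n: n = 2·((z_{α/2} + z_β) / d)².
z_{α/2} + z_β = 2.241 + 1.036 = 3.277.
n = 2 × (3.277 / 0.54)² = 2 × 6.069² = 2 × 36.83 = 73.7.
Round up to the next whole participant.

n = 74 per group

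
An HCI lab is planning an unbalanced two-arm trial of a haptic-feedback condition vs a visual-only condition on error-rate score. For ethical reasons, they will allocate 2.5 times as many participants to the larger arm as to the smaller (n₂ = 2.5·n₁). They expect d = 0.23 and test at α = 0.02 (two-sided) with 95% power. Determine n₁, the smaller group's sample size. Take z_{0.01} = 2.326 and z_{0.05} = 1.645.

n₁ = 418

With allocation ratio k = n₂/n₁ = 2.5, Var(x̄₁−x̄₂) = σ²(1/n₁ + 1/(k·n₁)) = σ²·(k+1)/(k·n₁).
So n₁ = (1 + 1/k)·((z_{α/2} + z_β)/d)² = 1.400 × (3.971/0.23)².
n₁ = 1.400 × 298.09 = 417.3.
Round up: n₁ = 418, giving n₂ = 2.5 × 418 = 1045.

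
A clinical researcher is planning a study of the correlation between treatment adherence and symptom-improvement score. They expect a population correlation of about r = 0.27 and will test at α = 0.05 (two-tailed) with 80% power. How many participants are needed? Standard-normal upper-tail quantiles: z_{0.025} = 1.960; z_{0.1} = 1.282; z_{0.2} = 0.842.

Fisher's z: C = ½·ln((1+r)/(1−r)) = ½·ln(1.7397) = 0.2769.
n = ((z_{α/2} + z_β)/C)² + 3.
(1.960 + 0.842) / 0.2769 = 2.802 / 0.2769 = 10.119.
n = 10.119² + 3 = 102.40 + 3 = 105.4.
Round up.

n = 106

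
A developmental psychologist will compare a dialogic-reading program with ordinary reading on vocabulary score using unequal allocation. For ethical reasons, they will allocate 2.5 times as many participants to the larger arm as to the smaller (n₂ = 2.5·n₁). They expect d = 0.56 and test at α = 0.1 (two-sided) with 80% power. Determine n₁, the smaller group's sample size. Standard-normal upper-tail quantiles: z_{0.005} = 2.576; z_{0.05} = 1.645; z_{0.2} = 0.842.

With allocation ratio k = n₂/n₁ = 2.5, Var(x̄₁−x̄₂) = σ²(1/n₁ + 1/(k·n₁)) = σ²·(k+1)/(k·n₁).
So n₁ = (1 + 1/k)·((z_{α/2} + z_β)/d)² = 1.400 × (2.487/0.56)².
n₁ = 1.400 × 19.72 = 27.6.
Round up: n₁ = 28, giving n₂ = 2.5 × 28 = 70.

n₁ = 28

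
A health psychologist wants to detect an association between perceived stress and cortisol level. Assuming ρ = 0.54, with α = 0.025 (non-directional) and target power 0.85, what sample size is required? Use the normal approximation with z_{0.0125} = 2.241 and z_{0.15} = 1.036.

n = 33

Fisher's z: C = ½·ln((1+r)/(1−r)) = ½·ln(3.3478) = 0.6042.
n = ((z_{α/2} + z_β)/C)² + 3.
(2.241 + 1.036) / 0.6042 = 3.277 / 0.6042 = 5.424.
n = 5.424² + 3 = 29.42 + 3 = 32.4.
Round up.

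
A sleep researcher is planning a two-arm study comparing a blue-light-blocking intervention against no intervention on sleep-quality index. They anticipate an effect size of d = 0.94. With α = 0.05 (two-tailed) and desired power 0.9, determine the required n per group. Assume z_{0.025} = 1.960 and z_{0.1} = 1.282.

For two independent groups with equal n: n = 2·((z_{α/2} + z_β) / d)².
z_{α/2} + z_β = 1.960 + 1.282 = 3.242.
n = 2 × (3.242 / 0.94)² = 2 × 3.449² = 2 × 11.90 = 23.8.
Round up to the next whole participant.

n = 24 per group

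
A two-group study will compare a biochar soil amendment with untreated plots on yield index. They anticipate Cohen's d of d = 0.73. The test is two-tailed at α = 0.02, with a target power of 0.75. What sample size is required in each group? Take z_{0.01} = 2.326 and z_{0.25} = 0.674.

n = 34 per group

For two independent groups with equal n: n = 2·((z_{α/2} + z_β) / d)².
z_{α/2} + z_β = 2.326 + 0.674 = 3.000.
n = 2 × (3.000 / 0.73)² = 2 × 4.110² = 2 × 16.89 = 33.8.
Round up to the next whole participant.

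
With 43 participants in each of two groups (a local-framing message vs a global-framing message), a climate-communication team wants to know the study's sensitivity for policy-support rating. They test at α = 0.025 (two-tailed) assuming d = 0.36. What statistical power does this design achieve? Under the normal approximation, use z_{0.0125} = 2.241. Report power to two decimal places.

For two equal groups, power = Φ(d·√(n/2) − z_{α/2}).
d·√(n/2) = 0.36 × √(43/2) = 0.36 × 4.637 = 1.669.
z_β = 1.669 − 2.241 = -0.572.
Power = Φ(-0.572) = 0.284.

power ≈ 0.28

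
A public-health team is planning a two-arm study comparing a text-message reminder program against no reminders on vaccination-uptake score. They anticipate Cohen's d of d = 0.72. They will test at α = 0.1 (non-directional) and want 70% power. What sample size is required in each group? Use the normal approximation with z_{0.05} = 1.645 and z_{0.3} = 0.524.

For two independent groups with equal n: n = 2·((z_{α/2} + z_β) / d)².
z_{α/2} + z_β = 1.645 + 0.524 = 2.169.
n = 2 × (2.169 / 0.72)² = 2 × 3.013² = 2 × 9.08 = 18.2.
Round up to the next whole participant.

n = 19 per group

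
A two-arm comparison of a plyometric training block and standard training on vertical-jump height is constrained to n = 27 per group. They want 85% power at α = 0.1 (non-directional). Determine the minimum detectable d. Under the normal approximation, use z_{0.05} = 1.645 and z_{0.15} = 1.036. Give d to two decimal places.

For two independent groups of n = 27 each: d_min = (z_{α/2} + z_β)·√(2/n).
z-sum = 1.645 + 1.036 = 2.681.
d_min = 2.681 × √(2/27) = 2.681 × 0.2722 = 0.730.

d_min ≈ 0.73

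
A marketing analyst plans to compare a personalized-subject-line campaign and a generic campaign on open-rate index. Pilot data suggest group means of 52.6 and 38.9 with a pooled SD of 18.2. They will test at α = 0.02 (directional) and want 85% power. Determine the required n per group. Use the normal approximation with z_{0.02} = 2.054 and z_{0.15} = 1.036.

Cohen's d = |M₁ − M₂| / SD_pooled = |52.6 − 38.9| / 18.2 = 13.7 / 18.2 = 0.753.
For two independent groups with equal n: n = 2·((z_{α} + z_β) / d)².
z_{α} + z_β = 2.054 + 1.036 = 3.090.
n = 2 × (3.090 / 0.753)² = 2 × 4.104² = 2 × 16.84 = 33.7.
Round up to the next whole participant.

n = 34 per group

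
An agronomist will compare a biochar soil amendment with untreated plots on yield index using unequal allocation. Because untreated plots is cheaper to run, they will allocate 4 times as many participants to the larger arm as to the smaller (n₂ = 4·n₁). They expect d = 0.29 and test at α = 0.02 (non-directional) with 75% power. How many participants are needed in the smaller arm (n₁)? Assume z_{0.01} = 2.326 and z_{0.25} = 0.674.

With allocation ratio k = n₂/n₁ = 4, Var(x̄₁−x̄₂) = σ²(1/n₁ + 1/(k·n₁)) = σ²·(k+1)/(k·n₁).
So n₁ = (1 + 1/k)·((z_{α/2} + z_β)/d)² = 1.250 × (3.000/0.29)².
n₁ = 1.250 × 107.02 = 133.8.
Round up: n₁ = 134, giving n₂ = 4 × 134 = 536.

n₁ = 134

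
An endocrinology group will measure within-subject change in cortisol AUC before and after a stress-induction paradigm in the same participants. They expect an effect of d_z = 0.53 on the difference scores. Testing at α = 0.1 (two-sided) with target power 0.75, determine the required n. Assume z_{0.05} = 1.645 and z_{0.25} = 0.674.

For a paired (one-sample on differences) test: n = ((z_{α/2} + z_β) / d)².
z_{α/2} + z_β = 1.645 + 0.674 = 2.319.
n = (2.319 / 0.53)² = 4.375² = 19.14.
Round up.

n = 20 pairs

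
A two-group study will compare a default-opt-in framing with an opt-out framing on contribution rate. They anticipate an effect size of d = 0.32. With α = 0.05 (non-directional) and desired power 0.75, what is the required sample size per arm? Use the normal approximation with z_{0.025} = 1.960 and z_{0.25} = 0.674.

n = 136 per group

For two independent groups with equal n: n = 2·((z_{α/2} + z_β) / d)².
z_{α/2} + z_β = 1.960 + 0.674 = 2.634.
n = 2 × (2.634 / 0.32)² = 2 × 8.231² = 2 × 67.75 = 135.5.
Round up to the next whole participant.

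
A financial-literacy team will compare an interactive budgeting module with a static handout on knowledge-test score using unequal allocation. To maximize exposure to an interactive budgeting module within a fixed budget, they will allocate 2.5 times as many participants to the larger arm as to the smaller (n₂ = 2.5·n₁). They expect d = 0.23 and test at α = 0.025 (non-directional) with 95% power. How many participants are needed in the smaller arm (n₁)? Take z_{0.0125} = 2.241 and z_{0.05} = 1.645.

n₁ = 400

With allocation ratio k = n₂/n₁ = 2.5, Var(x̄₁−x̄₂) = σ²(1/n₁ + 1/(k·n₁)) = σ²·(k+1)/(k·n₁).
So n₁ = (1 + 1/k)·((z_{α/2} + z_β)/d)² = 1.400 × (3.886/0.23)².
n₁ = 1.400 × 285.46 = 399.6.
Round up: n₁ = 400, giving n₂ = 2.5 × 400 = 1000.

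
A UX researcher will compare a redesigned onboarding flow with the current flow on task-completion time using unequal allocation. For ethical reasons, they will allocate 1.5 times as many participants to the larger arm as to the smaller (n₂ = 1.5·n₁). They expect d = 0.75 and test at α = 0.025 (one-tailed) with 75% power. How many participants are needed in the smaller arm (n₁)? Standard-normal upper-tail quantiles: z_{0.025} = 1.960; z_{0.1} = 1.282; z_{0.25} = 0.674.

With allocation ratio k = n₂/n₁ = 1.5, Var(x̄₁−x̄₂) = σ²(1/n₁ + 1/(k·n₁)) = σ²·(k+1)/(k·n₁).
So n₁ = (1 + 1/k)·((z_{α} + z_β)/d)² = 1.667 × (2.634/0.75)².
n₁ = 1.667 × 12.33 = 20.6.
Round up: n₁ = 21, giving n₂ = ⌈1.5 × 21⌉ = ⌈31.5⌉ = 32.

n₁ = 21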